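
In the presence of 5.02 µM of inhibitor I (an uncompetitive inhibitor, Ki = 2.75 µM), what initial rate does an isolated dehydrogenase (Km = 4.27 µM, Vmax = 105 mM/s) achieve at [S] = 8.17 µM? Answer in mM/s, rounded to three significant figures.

With α = 1 + [I]/Ki = 1 + 5.02/2.75 = 2.825, the uncompetitive rate law is v = (Vmax/α)·[S] / (Km/α + [S]).
v = (105/2.825)×8.17 / (4.27/2.825 + 8.17) = 303.6/9.681 = 31.4 mM/s.

31.4 mM/s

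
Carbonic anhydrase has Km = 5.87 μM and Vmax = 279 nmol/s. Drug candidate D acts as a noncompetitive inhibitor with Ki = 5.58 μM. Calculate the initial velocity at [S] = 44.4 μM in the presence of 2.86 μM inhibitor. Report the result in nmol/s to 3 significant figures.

163 nmol/s

With α = 1 + [I]/Ki = 1 + 2.86/5.58 = 1.513, the noncompetitive rate law is v = (Vmax/α)·[S] / (Km + [S]).
v = (279/1.513)×44.4 / (5.87 + 44.4) = 8190/50.27 = 163 nmol/s.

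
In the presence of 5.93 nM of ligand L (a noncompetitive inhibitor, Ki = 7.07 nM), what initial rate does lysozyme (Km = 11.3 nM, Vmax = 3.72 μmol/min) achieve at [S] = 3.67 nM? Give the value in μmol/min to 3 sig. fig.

With α = 1 + [I]/Ki = 1 + 5.93/7.07 = 1.839, the noncompetitive rate law is v = (Vmax/α)·[S] / (Km + [S]).
v = (3.72/1.839)×3.67 / (11.3 + 3.67) = 7.425/14.97 = 0.496 μmol/min.

0.496 μmol/min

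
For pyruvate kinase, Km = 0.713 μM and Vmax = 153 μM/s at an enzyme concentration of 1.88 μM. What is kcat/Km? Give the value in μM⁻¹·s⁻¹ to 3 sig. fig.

114 μM⁻¹·s⁻¹

kcat = Vmax/[E]total = 153/1.88 = 81.4 s⁻¹.
kcat/Km = 81.4/0.713 = 114 μM⁻¹·s⁻¹.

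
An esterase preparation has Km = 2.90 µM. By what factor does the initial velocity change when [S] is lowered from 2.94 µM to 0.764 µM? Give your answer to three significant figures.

Since Vmax cancels, v₂/v₁ = [S]₂(Km+[S]₁) / [S]₁(Km+[S]₂).
= 0.764×(2.90+2.94) / (2.94×(2.90+0.764)) = 4.462/10.77 = 0.414.

0.414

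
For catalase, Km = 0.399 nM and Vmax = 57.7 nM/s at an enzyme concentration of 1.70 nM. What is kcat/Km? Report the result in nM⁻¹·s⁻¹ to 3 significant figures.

85.1 nM⁻¹·s⁻¹

kcat = Vmax/[E]total = 57.7/1.70 = 33.9 s⁻¹.
kcat/Km = 33.9/0.399 = 85.1 nM⁻¹·s⁻¹.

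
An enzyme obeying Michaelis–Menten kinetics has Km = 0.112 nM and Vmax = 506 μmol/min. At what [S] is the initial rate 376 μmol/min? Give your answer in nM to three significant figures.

0.324 nM

Rearranging v = Vmax[S]/(Km+[S]) gives [S] = Km·v/(Vmax − v).
[S] = 0.112 × 376 / (506 − 376) = 42.11/130.0 = 0.324 nM.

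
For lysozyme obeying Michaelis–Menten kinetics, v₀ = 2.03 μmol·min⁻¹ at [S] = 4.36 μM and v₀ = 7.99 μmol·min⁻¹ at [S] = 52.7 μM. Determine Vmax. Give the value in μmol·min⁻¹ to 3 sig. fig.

10.9 μmol·min⁻¹

From v = Vmax[S]/(Km+[S]), each point gives Vmax = v(Km+[S])/[S].
Equating: 2.03(Km+4.36)/4.36 = 7.99(Km+52.7)/52.7.
0.4656·Km + 2.03 = 0.1516·Km + 7.99, so (0.4656 − 0.1516)·Km = 7.99 − 2.03.
Km = 5.960/0.3140 = 19.0 μM; then Vmax = 2.03(19.0+4.36)/4.36 = 10.9 μmol·min⁻¹.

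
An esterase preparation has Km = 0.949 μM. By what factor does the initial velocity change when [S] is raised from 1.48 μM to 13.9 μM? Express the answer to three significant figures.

1.54

Since Vmax cancels, v₂/v₁ = [S]₂(Km+[S]₁) / [S]₁(Km+[S]₂).
= 13.9×(0.949+1.48) / (1.48×(0.949+13.9)) = 33.76/21.98 = 1.54.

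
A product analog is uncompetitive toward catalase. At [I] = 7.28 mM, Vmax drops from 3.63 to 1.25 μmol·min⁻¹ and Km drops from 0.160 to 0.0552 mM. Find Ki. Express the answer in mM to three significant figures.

Uncompetitive: Vmax,app = Vmax/α (and Km,app = Km/α) with α = 1 + [I]/Ki.
α = Vmax/Vmax,app = 3.63/1.25 = 2.904.
Since α = 1 + [I]/Ki, [I]/Ki = 2.904 − 1 = 1.904 and Ki = 7.28/1.904 = 3.82 mM.

3.82 mM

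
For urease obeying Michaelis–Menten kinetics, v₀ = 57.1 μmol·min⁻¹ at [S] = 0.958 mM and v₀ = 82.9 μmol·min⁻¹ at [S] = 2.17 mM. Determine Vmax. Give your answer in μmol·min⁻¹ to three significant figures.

In reciprocal form, 1/v = (Km/Vmax)·(1/[S]) + 1/Vmax. The two points give (1/[S], 1/v) = (1.044, 0.01751) and (0.4608, 0.01206).
Slope = (0.01751 − 0.01206)/(1.044 − 0.4608) = 0.009349; intercept = 0.01751 − 0.009349×1.044 = 0.007755.
Vmax = 1/intercept = 129 μmol·min⁻¹; Km = slope × Vmax = 0.009349 × 129 = 1.21 mM.

129 μmol·min⁻¹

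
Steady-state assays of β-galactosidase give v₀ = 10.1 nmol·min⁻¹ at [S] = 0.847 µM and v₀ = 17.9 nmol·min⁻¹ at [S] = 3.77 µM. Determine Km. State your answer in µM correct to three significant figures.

1.09 µM

In reciprocal form, 1/v = (Km/Vmax)·(1/[S]) + 1/Vmax. The two points give (1/[S], 1/v) = (1.181, 0.09901) and (0.2653, 0.05587).
Slope = (0.09901 − 0.05587)/(1.181 − 0.2653) = 0.04713; intercept = 0.09901 − 0.04713×1.181 = 0.04336.
Vmax = 1/intercept = 23.1 nmol·min⁻¹; Km = slope × Vmax = 0.04713 × 23.1 = 1.09 µM.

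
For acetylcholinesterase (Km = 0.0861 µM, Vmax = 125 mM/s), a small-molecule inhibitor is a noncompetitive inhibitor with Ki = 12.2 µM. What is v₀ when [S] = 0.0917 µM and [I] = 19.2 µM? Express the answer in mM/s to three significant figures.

α = 1 + [I]/Ki = 1 + 19.2/12.2 = 2.574.
For a noncompetitive inhibitor, Vmax is reduced to Vmax/α while Km is unchanged: Km,app = 0.0861 µM, Vmax,app = 48.6 mM/s.
v = Vmax,app·[S]/(Km,app + [S]) = 48.6 × 0.0917/(0.0861 + 0.0917) = 25.0 mM/s.

25.0 mM/s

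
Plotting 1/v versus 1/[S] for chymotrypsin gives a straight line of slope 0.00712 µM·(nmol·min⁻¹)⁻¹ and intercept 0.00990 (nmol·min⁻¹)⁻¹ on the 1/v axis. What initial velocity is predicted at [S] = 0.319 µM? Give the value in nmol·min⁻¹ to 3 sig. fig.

The y-intercept is 1/Vmax, so Vmax = 1/0.00990 = 101 nmol·min⁻¹.
The slope is Km/Vmax, so Km = 0.00712 × 101 = 0.719 µM.
Then v = 101 × 0.319/(0.719 + 0.319) = 31.0 nmol·min⁻¹.

31.0 nmol·min⁻¹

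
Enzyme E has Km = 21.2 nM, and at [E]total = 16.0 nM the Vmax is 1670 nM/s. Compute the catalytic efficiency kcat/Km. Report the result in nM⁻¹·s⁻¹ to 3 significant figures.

4.92 nM⁻¹·s⁻¹

kcat = Vmax/[E]total = 1670/16.0 = 104 s⁻¹.
kcat/Km = 104/21.2 = 4.92 nM⁻¹·s⁻¹.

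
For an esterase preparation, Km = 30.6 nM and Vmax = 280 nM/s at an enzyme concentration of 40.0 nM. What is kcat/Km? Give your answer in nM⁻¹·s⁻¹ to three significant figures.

kcat = Vmax/[E]total = 280/40.0 = 7.00 s⁻¹.
kcat/Km = 7.00/30.6 = 0.229 nM⁻¹·s⁻¹.

0.229 nM⁻¹·s⁻¹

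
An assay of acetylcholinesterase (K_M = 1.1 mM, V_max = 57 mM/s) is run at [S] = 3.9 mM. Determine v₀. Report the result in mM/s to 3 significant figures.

44.5 mM/s

v = Vmax·[S]/(Km + [S]) = 57 × 3.9 / (1.1 + 3.9)
  = 222.3 / 5.000 = 44.5 mM/s.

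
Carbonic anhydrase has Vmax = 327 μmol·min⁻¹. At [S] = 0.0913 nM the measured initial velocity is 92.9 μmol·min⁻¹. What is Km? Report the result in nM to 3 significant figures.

v/Vmax = 92.9/327 = 0.2841 = [S]/(Km+[S]).
So Km + [S] = [S]/0.2841 = 0.3214 nM, giving Km = 0.3214 − 0.0913 = 0.230 nM.

0.230 nM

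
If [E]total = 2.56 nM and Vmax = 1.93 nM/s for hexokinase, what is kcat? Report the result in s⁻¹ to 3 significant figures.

kcat = Vmax/[E]total = 1.93 nM/s / 2.56 nM = 0.754 s⁻¹.

0.754 s⁻¹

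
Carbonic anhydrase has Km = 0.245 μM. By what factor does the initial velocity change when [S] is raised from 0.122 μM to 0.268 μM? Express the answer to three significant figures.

Since Vmax cancels, v₂/v₁ = [S]₂(Km+[S]₁) / [S]₁(Km+[S]₂).
= 0.268×(0.245+0.122) / (0.122×(0.245+0.268)) = 0.09836/0.06259 = 1.57.

1.57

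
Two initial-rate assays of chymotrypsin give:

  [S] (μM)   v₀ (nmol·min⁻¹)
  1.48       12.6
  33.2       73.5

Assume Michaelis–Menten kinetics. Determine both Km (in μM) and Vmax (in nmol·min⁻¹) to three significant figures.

Km = 9.67 μM; Vmax = 94.9 nmol·min⁻¹

From v = Vmax[S]/(Km+[S]), each point gives Vmax = v(Km+[S])/[S].
Equating: 12.6(Km+1.48)/1.48 = 73.5(Km+33.2)/33.2.
8.514·Km + 12.6 = 2.214·Km + 73.5, so (8.514 − 2.214)·Km = 73.5 − 12.6.
Km = 60.90/6.300 = 9.67 μM; then Vmax = 12.6(9.67+1.48)/1.48 = 94.9 nmol·min⁻¹.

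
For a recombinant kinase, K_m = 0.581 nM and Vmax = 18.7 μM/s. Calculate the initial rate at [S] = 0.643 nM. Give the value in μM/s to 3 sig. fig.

9.82 μM/s

[S]/(Km+[S]) = 0.643/1.224 = 0.5253, the fractional saturation.
v = 0.5253 × Vmax = 0.5253 × 18.7 = 9.82 μM/s.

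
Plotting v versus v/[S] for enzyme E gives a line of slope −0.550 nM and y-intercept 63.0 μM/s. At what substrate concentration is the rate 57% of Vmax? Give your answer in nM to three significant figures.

0.729 nM

The Eadie–Hofstee slope gives Km = 0.550 nM (slope = −Km).
v/Vmax = [S]/(Km+[S]) = 0.57 ⇒ [S] = Km·0.57/(1−0.57) = 0.550 × 1.326 = 0.729 nM.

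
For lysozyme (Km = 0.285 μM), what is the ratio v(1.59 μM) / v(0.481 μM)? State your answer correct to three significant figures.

1.35

Since Vmax cancels, v₂/v₁ = [S]₂(Km+[S]₁) / [S]₁(Km+[S]₂).
= 1.59×(0.285+0.481) / (0.481×(0.285+1.59)) = 1.218/0.9019 = 1.35.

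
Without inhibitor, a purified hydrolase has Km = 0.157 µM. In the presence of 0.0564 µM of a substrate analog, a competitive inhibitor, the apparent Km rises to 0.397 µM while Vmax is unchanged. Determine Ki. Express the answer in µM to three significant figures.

Competitive: Km,app = α·Km with α = 1 + [I]/Ki.
α = Km,app/Km = 0.397/0.157 = 2.529.
Since α = 1 + [I]/Ki, [I]/Ki = 2.529 − 1 = 1.529 and Ki = 0.0564/1.529 = 0.0369 µM.

0.0369 µM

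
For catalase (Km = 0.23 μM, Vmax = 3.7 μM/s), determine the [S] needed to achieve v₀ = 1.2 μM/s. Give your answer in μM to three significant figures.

0.110 μM

The required fractional saturation is v/Vmax = 1.2/3.7 = 0.3243.
Then [S]/(Km+[S]) = 0.3243 ⇒ [S] = 0.23 × 0.3243/(1 − 0.3243) = 0.110 μM.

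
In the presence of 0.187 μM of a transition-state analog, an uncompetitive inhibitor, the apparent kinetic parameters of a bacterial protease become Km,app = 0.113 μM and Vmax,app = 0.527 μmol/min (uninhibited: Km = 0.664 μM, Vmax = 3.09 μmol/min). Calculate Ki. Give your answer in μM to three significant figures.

0.0385 μM

Uncompetitive: Vmax,app = Vmax/α (and Km,app = Km/α) with α = 1 + [I]/Ki.
α = Vmax/Vmax,app = 3.09/0.527 = 5.863.
Ki = [I]/(α − 1) = 0.187/4.863 = 0.0385 μM.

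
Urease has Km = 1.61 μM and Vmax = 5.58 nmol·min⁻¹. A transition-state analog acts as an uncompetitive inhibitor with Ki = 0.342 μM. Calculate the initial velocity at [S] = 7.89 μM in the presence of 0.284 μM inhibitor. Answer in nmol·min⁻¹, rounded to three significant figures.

With α = 1 + [I]/Ki = 1 + 0.284/0.342 = 1.830, the uncompetitive rate law is v = (Vmax/α)·[S] / (Km/α + [S]).
v = (5.58/1.830)×7.89 / (1.61/1.830 + 7.89) = 24.05/8.770 = 2.74 nmol·min⁻¹.

2.74 nmol·min⁻¹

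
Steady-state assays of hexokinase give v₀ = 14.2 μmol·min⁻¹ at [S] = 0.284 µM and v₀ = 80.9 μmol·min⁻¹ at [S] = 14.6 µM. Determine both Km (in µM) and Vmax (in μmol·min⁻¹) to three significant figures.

Km = 1.50 µM; Vmax = 89.2 μmol·min⁻¹

In reciprocal form, 1/v = (Km/Vmax)·(1/[S]) + 1/Vmax. The two points give (1/[S], 1/v) = (3.521, 0.07042) and (0.06849, 0.01236).
Slope = (0.07042 − 0.01236)/(3.521 − 0.06849) = 0.01682; intercept = 0.07042 − 0.01682×3.521 = 0.01121.
Vmax = 1/intercept = 89.2 μmol·min⁻¹; Km = slope × Vmax = 0.01682 × 89.2 = 1.50 µM.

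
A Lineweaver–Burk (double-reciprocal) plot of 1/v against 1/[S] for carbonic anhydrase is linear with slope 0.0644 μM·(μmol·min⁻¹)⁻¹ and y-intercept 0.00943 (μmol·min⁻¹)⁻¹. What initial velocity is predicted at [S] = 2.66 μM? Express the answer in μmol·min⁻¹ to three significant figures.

29.7 μmol·min⁻¹

The y-intercept is 1/Vmax, so Vmax = 1/0.00943 = 106 μmol·min⁻¹.
The slope is Km/Vmax, so Km = 0.0644 × 106 = 6.83 μM.
Then v = 106 × 2.66/(6.83 + 2.66) = 29.7 μmol·min⁻¹.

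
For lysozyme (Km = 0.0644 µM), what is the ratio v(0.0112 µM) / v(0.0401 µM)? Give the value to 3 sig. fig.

0.386

Since Vmax cancels, v₂/v₁ = [S]₂(Km+[S]₁) / [S]₁(Km+[S]₂).
= 0.0112×(0.0644+0.0401) / (0.0401×(0.0644+0.0112)) = 0.001170/0.003032 = 0.386.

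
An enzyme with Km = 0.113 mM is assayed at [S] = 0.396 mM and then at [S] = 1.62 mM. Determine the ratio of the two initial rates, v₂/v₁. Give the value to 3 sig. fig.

1.20

Since Vmax cancels, v₂/v₁ = [S]₂(Km+[S]₁) / [S]₁(Km+[S]₂).
= 1.62×(0.113+0.396) / (0.396×(0.113+1.62)) = 0.8246/0.6863 = 1.20.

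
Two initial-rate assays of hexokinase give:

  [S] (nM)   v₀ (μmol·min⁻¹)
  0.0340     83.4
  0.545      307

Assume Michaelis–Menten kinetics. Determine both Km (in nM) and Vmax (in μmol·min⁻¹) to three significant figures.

Km = 0.118 nM; Vmax = 374 μmol·min⁻¹

From v = Vmax[S]/(Km+[S]), each point gives Vmax = v(Km+[S])/[S].
Equating: 83.4(Km+0.0340)/0.0340 = 307(Km+0.545)/0.545.
2453·Km + 83.4 = 563.3·Km + 307, so (2453 − 563.3)·Km = 307 − 83.4.
Km = 223.6/1890 = 0.118 nM; then Vmax = 83.4(0.118+0.0340)/0.0340 = 374 μmol·min⁻¹.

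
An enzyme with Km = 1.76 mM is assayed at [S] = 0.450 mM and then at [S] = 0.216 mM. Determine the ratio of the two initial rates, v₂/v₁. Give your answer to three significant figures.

0.537

The fractional saturations are [S]/(Km+[S]) = 0.450/2.210 = 0.2036 and 0.216/1.976 = 0.1093.
v₂/v₁ is just their ratio: 0.1093/0.2036 = 0.537.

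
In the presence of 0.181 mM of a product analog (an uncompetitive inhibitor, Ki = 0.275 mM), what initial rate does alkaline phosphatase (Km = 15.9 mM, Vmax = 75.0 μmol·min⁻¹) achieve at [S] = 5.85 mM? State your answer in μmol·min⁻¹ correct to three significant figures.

17.1 μmol·min⁻¹

With α = 1 + [I]/Ki = 1 + 0.181/0.275 = 1.658, the uncompetitive rate law is v = (Vmax/α)·[S] / (Km/α + [S]).
v = (75.0/1.658)×5.85 / (15.9/1.658 + 5.85) = 264.6/15.44 = 17.1 μmol·min⁻¹.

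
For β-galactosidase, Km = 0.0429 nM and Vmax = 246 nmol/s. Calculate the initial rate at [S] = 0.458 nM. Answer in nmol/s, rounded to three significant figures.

v = Vmax·[S]/(Km + [S]) = 246 × 0.458 / (0.0429 + 0.458)
  = 112.7 / 0.5009 = 225 nmol/s.

225 nmol/s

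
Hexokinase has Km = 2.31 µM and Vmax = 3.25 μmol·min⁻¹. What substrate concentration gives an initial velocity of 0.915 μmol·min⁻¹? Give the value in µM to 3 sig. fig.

0.905 µM

The required fractional saturation is v/Vmax = 0.915/3.25 = 0.2815.
Then [S]/(Km+[S]) = 0.2815 ⇒ [S] = 2.31 × 0.2815/(1 − 0.2815) = 0.905 µM.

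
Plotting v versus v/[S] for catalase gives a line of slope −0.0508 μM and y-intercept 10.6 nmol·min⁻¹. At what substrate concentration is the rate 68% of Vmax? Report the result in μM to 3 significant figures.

The Eadie–Hofstee slope gives Km = 0.0508 μM (slope = −Km).
v/Vmax = [S]/(Km+[S]) = 0.68 ⇒ [S] = Km·0.68/(1−0.68) = 0.0508 × 2.125 = 0.108 μM.

0.108 μM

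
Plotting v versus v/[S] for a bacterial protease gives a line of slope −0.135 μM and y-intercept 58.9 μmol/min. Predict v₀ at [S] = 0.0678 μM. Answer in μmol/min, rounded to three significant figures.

In the Eadie–Hofstee form v = Vmax − Km·(v/[S]), the slope is −Km and the intercept is Vmax, so Km = 0.135 μM and Vmax = 58.9 μmol/min.
v = 58.9 × 0.0678/(0.135 + 0.0678) = 19.7 μmol/min.

19.7 μmol/min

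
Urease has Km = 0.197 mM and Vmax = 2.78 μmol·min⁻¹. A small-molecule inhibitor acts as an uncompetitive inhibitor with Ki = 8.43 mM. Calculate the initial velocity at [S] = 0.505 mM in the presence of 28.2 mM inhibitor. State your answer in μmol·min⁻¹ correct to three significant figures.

0.587 μmol·min⁻¹

With α = 1 + [I]/Ki = 1 + 28.2/8.43 = 4.345, the uncompetitive rate law is v = (Vmax/α)·[S] / (Km/α + [S]).
v = (2.78/4.345)×0.505 / (0.197/4.345 + 0.505) = 0.3231/0.5503 = 0.587 μmol·min⁻¹.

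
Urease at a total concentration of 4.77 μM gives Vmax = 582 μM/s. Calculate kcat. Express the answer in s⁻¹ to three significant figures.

kcat = Vmax/[E]total = 582 μM/s / 4.77 μM = 122 s⁻¹.

122 s⁻¹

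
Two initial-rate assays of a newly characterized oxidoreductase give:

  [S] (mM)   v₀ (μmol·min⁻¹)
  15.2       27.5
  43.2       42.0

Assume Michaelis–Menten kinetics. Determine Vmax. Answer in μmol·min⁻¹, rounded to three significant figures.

In reciprocal form, 1/v = (Km/Vmax)·(1/[S]) + 1/Vmax. The two points give (1/[S], 1/v) = (0.06579, 0.03636) and (0.02315, 0.02381).
Slope = (0.03636 − 0.02381)/(0.06579 − 0.02315) = 0.2944; intercept = 0.03636 − 0.2944×0.06579 = 0.01699.
Vmax = 1/intercept = 58.8 μmol·min⁻¹; Km = slope × Vmax = 0.2944 × 58.8 = 17.3 mM.

58.8 μmol·min⁻¹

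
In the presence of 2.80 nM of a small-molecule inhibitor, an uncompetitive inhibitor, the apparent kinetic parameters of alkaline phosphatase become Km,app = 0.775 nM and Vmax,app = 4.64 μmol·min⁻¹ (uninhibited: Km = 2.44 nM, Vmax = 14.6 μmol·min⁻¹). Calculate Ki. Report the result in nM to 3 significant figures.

1.30 nM

Uncompetitive: Vmax,app = Vmax/α (and Km,app = Km/α) with α = 1 + [I]/Ki.
α = Vmax/Vmax,app = 14.6/4.64 = 3.147.
Ki = [I]/(α − 1) = 2.80/2.147 = 1.30 nM.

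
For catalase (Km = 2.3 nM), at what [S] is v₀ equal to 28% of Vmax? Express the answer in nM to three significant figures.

0.894 nM

v/Vmax = [S]/(Km+[S]) = 0.28, so [S] = Km·0.28/(1 − 0.28) = 2.3 × 0.3889.
[S] = 0.894 nM.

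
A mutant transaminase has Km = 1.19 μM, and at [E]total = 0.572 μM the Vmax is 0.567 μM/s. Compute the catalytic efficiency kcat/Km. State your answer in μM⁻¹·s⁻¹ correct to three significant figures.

kcat = Vmax/[E]total = 0.567/0.572 = 0.991 s⁻¹.
kcat/Km = 0.991/1.19 = 0.833 μM⁻¹·s⁻¹.

0.833 μM⁻¹·s⁻¹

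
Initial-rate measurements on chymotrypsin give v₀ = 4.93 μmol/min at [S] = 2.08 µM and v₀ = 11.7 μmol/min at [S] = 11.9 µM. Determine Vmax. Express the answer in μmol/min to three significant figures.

From v = Vmax[S]/(Km+[S]), each point gives Vmax = v(Km+[S])/[S].
Equating: 4.93(Km+2.08)/2.08 = 11.7(Km+11.9)/11.9.
2.370·Km + 4.93 = 0.9832·Km + 11.7, so (2.370 − 0.9832)·Km = 11.7 − 4.93.
Km = 6.770/1.387 = 4.88 µM; then Vmax = 4.93(4.88+2.08)/2.08 = 16.5 μmol/min.

16.5 μmol/min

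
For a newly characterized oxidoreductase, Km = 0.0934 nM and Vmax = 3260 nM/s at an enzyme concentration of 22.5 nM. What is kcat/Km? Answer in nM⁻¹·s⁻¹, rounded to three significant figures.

1550 nM⁻¹·s⁻¹

kcat = Vmax/[E]total = 3260/22.5 = 145 s⁻¹.
kcat/Km = 145/0.0934 = 1550 nM⁻¹·s⁻¹.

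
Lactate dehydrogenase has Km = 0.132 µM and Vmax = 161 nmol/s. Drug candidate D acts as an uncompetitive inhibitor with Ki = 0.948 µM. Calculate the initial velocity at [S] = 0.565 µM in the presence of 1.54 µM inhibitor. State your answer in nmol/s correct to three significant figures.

56.3 nmol/s

With α = 1 + [I]/Ki = 1 + 1.54/0.948 = 2.624, the uncompetitive rate law is v = (Vmax/α)·[S] / (Km/α + [S]).
v = (161/2.624)×0.565 / (0.132/2.624 + 0.565) = 34.66/0.6153 = 56.3 nmol/s.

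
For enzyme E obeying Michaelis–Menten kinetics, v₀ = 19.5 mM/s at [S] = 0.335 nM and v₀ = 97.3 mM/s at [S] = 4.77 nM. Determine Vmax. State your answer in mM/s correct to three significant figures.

In reciprocal form, 1/v = (Km/Vmax)·(1/[S]) + 1/Vmax. The two points give (1/[S], 1/v) = (2.985, 0.05128) and (0.2096, 0.01028).
Slope = (0.05128 − 0.01028)/(2.985 − 0.2096) = 0.01477; intercept = 0.05128 − 0.01477×2.985 = 0.007180.
Vmax = 1/intercept = 139 mM/s; Km = slope × Vmax = 0.01477 × 139 = 2.06 nM.

139 mM/s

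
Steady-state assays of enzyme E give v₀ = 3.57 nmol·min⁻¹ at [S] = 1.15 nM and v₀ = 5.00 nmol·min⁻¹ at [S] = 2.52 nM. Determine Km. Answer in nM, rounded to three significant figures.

1.28 nM

In reciprocal form, 1/v = (Km/Vmax)·(1/[S]) + 1/Vmax. The two points give (1/[S], 1/v) = (0.8696, 0.2801) and (0.3968, 0.2000).
Slope = (0.2801 − 0.2000)/(0.8696 − 0.3968) = 0.1695; intercept = 0.2801 − 0.1695×0.8696 = 0.1328.
Vmax = 1/intercept = 7.53 nmol·min⁻¹; Km = slope × Vmax = 0.1695 × 7.53 = 1.28 nM.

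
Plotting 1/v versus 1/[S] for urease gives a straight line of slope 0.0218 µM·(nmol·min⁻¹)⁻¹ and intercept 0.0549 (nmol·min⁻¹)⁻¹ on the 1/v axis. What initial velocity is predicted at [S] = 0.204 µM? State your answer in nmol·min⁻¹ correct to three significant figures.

The y-intercept is 1/Vmax, so Vmax = 1/0.0549 = 18.2 nmol·min⁻¹.
The slope is Km/Vmax, so Km = 0.0218 × 18.2 = 0.397 µM.
Then v = 18.2 × 0.204/(0.397 + 0.204) = 6.18 nmol·min⁻¹.

6.18 nmol·min⁻¹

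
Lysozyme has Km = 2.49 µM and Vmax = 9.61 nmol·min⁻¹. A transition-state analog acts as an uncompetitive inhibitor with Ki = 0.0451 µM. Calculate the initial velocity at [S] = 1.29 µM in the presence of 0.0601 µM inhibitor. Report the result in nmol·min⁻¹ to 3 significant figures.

2.25 nmol·min⁻¹

α = 1 + [I]/Ki = 1 + 0.0601/0.0451 = 2.333.
For an uncompetitive inhibitor, both parameters are divided by α, giving Vmax/α and Km/α: Km,app = 1.07 µM, Vmax,app = 4.12 nmol·min⁻¹.
v = Vmax,app·[S]/(Km,app + [S]) = 4.12 × 1.29/(1.07 + 1.29) = 2.25 nmol·min⁻¹.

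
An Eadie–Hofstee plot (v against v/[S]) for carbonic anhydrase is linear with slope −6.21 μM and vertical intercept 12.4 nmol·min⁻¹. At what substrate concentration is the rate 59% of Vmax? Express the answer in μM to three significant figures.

The Eadie–Hofstee slope gives Km = 6.21 μM (slope = −Km).
v/Vmax = [S]/(Km+[S]) = 0.59 ⇒ [S] = Km·0.59/(1−0.59) = 6.21 × 1.439 = 8.94 μM.

8.94 μM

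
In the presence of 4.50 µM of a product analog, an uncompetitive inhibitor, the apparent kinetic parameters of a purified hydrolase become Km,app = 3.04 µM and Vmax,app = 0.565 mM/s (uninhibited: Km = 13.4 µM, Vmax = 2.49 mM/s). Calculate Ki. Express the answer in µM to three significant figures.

1.32 µM

Uncompetitive: Vmax,app = Vmax/α (and Km,app = Km/α) with α = 1 + [I]/Ki.
α = Vmax/Vmax,app = 2.49/0.565 = 4.407.
Since α = 1 + [I]/Ki, [I]/Ki = 4.407 − 1 = 3.407 and Ki = 4.50/3.407 = 1.32 µM.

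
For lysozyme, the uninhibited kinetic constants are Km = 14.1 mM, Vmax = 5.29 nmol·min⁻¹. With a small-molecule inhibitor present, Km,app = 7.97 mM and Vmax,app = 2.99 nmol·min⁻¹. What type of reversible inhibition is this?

Both Km and Vmax decrease by the same factor (~1.77-fold) — characteristic of uncompetitive inhibition.

uncompetitive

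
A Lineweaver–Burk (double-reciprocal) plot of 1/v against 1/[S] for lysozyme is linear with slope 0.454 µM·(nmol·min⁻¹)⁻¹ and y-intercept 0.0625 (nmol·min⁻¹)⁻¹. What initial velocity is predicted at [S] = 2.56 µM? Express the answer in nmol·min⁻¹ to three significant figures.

The y-intercept is 1/Vmax, so Vmax = 1/0.0625 = 16.0 nmol·min⁻¹.
The slope is Km/Vmax, so Km = 0.454 × 16.0 = 7.26 µM.
Then v = 16.0 × 2.56/(7.26 + 2.56) = 4.17 nmol·min⁻¹.

4.17 nmol·min⁻¹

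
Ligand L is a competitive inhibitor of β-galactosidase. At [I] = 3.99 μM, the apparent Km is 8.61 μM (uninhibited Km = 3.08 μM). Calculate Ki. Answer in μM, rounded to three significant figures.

2.22 μM

Competitive: Km,app = α·Km with α = 1 + [I]/Ki.
α = Km,app/Km = 8.61/3.08 = 2.795.
Ki = [I]/(α − 1) = 3.99/1.795 = 2.22 μM.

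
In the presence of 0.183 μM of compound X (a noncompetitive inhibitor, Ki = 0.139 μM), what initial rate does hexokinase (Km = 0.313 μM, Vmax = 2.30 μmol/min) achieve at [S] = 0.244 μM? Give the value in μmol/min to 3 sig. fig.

With α = 1 + [I]/Ki = 1 + 0.183/0.139 = 2.317, the noncompetitive rate law is v = (Vmax/α)·[S] / (Km + [S]).
v = (2.30/2.317)×0.244 / (0.313 + 0.244) = 0.2423/0.5570 = 0.435 μmol/min.

0.435 μmol/min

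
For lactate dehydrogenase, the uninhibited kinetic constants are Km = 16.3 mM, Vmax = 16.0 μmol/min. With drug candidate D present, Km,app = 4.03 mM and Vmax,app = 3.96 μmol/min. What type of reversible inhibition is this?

uncompetitive

Both Km and Vmax decrease by the same factor (~4.04-fold) — characteristic of uncompetitive inhibition.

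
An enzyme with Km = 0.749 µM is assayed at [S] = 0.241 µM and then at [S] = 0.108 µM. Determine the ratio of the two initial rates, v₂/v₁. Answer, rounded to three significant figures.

0.518

Since Vmax cancels, v₂/v₁ = [S]₂(Km+[S]₁) / [S]₁(Km+[S]₂).
= 0.108×(0.749+0.241) / (0.241×(0.749+0.108)) = 0.1069/0.2065 = 0.518.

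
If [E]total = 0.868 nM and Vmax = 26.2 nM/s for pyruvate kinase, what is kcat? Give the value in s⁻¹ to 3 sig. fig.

kcat = Vmax/[E]total = 26.2 nM/s / 0.868 nM = 30.2 s⁻¹.

30.2 s⁻¹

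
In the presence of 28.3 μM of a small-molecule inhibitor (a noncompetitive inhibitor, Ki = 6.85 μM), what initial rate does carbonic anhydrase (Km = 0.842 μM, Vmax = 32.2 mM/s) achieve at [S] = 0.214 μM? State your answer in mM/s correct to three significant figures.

1.27 mM/s

With α = 1 + [I]/Ki = 1 + 28.3/6.85 = 5.131, the noncompetitive rate law is v = (Vmax/α)·[S] / (Km + [S]).
v = (32.2/5.131)×0.214 / (0.842 + 0.214) = 1.343/1.056 = 1.27 mM/s.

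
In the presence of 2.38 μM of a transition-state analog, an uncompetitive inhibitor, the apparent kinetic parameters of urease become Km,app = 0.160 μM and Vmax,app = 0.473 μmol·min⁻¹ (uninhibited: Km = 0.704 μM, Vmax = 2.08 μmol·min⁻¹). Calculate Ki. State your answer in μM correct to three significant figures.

Uncompetitive: Vmax,app = Vmax/α (and Km,app = Km/α) with α = 1 + [I]/Ki.
α = Vmax/Vmax,app = 2.08/0.473 = 4.397.
Since α = 1 + [I]/Ki, [I]/Ki = 4.397 − 1 = 3.397 and Ki = 2.38/3.397 = 0.701 μM.

0.701 μM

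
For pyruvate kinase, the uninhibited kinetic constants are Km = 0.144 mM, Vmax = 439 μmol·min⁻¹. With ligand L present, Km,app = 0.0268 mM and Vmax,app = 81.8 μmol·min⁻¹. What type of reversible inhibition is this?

uncompetitive

Both Km and Vmax decrease by the same factor (~5.37-fold) — characteristic of uncompetitive inhibition.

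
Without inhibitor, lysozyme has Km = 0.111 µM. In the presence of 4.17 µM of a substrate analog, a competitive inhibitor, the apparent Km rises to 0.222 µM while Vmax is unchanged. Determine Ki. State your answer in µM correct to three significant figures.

Competitive: Km,app = α·Km with α = 1 + [I]/Ki.
α = Km,app/Km = 0.222/0.111 = 2.000.
Since α = 1 + [I]/Ki, [I]/Ki = 2.000 − 1 = 1.000 and Ki = 4.17/1.000 = 4.17 µM.

4.17 µM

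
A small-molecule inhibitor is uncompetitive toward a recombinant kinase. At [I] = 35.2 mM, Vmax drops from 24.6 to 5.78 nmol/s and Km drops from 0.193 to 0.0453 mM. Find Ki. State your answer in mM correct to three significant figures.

10.8 mM

Uncompetitive: Vmax,app = Vmax/α (and Km,app = Km/α) with α = 1 + [I]/Ki.
α = Vmax/Vmax,app = 24.6/5.78 = 4.256.
Since α = 1 + [I]/Ki, [I]/Ki = 4.256 − 1 = 3.256 and Ki = 35.2/3.256 = 10.8 mM.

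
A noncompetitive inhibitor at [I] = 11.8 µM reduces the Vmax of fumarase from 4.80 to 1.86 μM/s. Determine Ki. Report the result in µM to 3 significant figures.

7.47 µM

Noncompetitive: Vmax,app = Vmax/α with α = 1 + [I]/Ki.
α = Vmax/Vmax,app = 4.80/1.86 = 2.581.
Ki = [I]/(α − 1) = 11.8/1.581 = 7.47 µM.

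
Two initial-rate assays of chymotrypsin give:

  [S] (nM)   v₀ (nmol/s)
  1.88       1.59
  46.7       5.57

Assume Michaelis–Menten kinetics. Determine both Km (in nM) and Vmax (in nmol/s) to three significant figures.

Km = 5.48 nM; Vmax = 6.22 nmol/s

In reciprocal form, 1/v = (Km/Vmax)·(1/[S]) + 1/Vmax. The two points give (1/[S], 1/v) = (0.5319, 0.6289) and (0.02141, 0.1795).
Slope = (0.6289 − 0.1795)/(0.5319 − 0.02141) = 0.8803; intercept = 0.6289 − 0.8803×0.5319 = 0.1607.
Vmax = 1/intercept = 6.22 nmol/s; Km = slope × Vmax = 0.8803 × 6.22 = 5.48 nM.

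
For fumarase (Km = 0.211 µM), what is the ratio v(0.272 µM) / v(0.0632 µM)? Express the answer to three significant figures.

The fractional saturations are [S]/(Km+[S]) = 0.0632/0.2742 = 0.2305 and 0.272/0.4830 = 0.5631.
v₂/v₁ is just their ratio: 0.5631/0.2305 = 2.44.

2.44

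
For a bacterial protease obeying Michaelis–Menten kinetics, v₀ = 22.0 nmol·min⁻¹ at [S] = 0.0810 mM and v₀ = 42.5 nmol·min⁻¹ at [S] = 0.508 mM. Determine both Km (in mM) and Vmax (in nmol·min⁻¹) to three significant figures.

Km = 0.109 mM; Vmax = 51.6 nmol·min⁻¹

In reciprocal form, 1/v = (Km/Vmax)·(1/[S]) + 1/Vmax. The two points give (1/[S], 1/v) = (12.35, 0.04545) and (1.969, 0.02353).
Slope = (0.04545 − 0.02353)/(12.35 − 1.969) = 0.002113; intercept = 0.04545 − 0.002113×12.35 = 0.01937.
Vmax = 1/intercept = 51.6 nmol·min⁻¹; Km = slope × Vmax = 0.002113 × 51.6 = 0.109 mM.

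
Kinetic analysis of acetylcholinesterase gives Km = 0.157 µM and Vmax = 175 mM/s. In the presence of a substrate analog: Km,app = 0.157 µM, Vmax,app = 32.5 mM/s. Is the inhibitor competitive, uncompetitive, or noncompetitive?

noncompetitive

Vmax decreases (175 → 32.5 mM/s) while Km is unchanged — pure noncompetitive inhibition.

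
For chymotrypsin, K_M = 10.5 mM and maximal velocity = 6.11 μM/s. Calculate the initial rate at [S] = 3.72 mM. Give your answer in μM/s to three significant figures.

1.60 μM/s

[S]/(Km+[S]) = 3.72/14.22 = 0.2616, the fractional saturation.
v = 0.2616 × Vmax = 0.2616 × 6.11 = 1.60 μM/s.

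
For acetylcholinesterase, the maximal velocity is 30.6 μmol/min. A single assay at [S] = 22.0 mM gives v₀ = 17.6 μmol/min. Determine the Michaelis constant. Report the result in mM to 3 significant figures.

16.2 mM

v/Vmax = 17.6/30.6 = 0.5752 = [S]/(Km+[S]).
So Km + [S] = [S]/0.5752 = 38.25 mM, giving Km = 38.25 − 22.0 = 16.2 mM.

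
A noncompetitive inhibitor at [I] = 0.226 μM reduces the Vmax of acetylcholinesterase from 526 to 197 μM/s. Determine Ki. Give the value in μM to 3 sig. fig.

0.135 μM

Noncompetitive: Vmax,app = Vmax/α with α = 1 + [I]/Ki.
α = Vmax/Vmax,app = 526/197 = 2.670.
Since α = 1 + [I]/Ki, [I]/Ki = 2.670 − 1 = 1.670 and Ki = 0.226/1.670 = 0.135 μM.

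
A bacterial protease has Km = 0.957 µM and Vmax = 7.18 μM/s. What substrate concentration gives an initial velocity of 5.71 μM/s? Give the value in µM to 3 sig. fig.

3.72 µM

Rearranging v = Vmax[S]/(Km+[S]) gives [S] = Km·v/(Vmax − v).
[S] = 0.957 × 5.71 / (7.18 − 5.71) = 5.464/1.470 = 3.72 µM.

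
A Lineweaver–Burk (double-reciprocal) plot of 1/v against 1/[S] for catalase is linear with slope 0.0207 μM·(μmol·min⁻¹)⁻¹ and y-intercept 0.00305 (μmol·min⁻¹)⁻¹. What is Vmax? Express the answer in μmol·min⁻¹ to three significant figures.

The y-intercept of a Lineweaver–Burk plot equals 1/Vmax, so Vmax = 1/0.00305 = 328 μmol·min⁻¹.

328 μmol·min⁻¹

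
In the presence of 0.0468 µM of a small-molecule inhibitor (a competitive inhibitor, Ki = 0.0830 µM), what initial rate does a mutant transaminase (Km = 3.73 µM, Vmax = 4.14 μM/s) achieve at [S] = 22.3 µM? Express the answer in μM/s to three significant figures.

3.28 μM/s

With α = 1 + [I]/Ki = 1 + 0.0468/0.0830 = 1.564, the competitive rate law is v = Vmax[S] / (αKm + [S]).
v = 4.14×22.3 / (1.564×3.73 + 22.3) = 92.32/28.13 = 3.28 μM/s.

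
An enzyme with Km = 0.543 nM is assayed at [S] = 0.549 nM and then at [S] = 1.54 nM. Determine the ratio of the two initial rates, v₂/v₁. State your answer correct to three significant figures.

1.47

Since Vmax cancels, v₂/v₁ = [S]₂(Km+[S]₁) / [S]₁(Km+[S]₂).
= 1.54×(0.543+0.549) / (0.549×(0.543+1.54)) = 1.682/1.144 = 1.47.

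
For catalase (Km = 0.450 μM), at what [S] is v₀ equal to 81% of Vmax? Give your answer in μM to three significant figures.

v/Vmax = [S]/(Km+[S]) = 0.81, so [S] = Km·0.81/(1 − 0.81) = 0.450 × 4.263.
[S] = 1.92 μM.

1.92 μM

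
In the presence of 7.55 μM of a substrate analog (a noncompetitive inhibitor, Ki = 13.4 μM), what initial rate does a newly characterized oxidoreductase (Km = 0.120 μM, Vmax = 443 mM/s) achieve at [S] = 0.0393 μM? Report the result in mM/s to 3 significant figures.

With α = 1 + [I]/Ki = 1 + 7.55/13.4 = 1.563, the noncompetitive rate law is v = (Vmax/α)·[S] / (Km + [S]).
v = (443/1.563)×0.0393 / (0.120 + 0.0393) = 11.14/0.1593 = 69.9 mM/s.

69.9 mM/s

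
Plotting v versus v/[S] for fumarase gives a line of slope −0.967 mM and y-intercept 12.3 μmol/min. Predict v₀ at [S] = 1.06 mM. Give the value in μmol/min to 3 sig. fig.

In the Eadie–Hofstee form v = Vmax − Km·(v/[S]), the slope is −Km and the intercept is Vmax, so Km = 0.967 mM and Vmax = 12.3 μmol/min.
v = 12.3 × 1.06/(0.967 + 1.06) = 6.43 μmol/min.

6.43 μmol/min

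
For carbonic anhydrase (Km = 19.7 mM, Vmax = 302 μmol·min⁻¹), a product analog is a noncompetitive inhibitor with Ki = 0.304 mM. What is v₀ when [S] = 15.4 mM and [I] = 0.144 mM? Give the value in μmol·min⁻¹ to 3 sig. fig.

89.9 μmol·min⁻¹

With α = 1 + [I]/Ki = 1 + 0.144/0.304 = 1.474, the noncompetitive rate law is v = (Vmax/α)·[S] / (Km + [S]).
v = (302/1.474)×15.4 / (19.7 + 15.4) = 3156/35.10 = 89.9 μmol·min⁻¹.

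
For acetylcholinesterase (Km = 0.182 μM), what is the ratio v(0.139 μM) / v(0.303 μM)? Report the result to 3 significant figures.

Since Vmax cancels, v₂/v₁ = [S]₂(Km+[S]₁) / [S]₁(Km+[S]₂).
= 0.139×(0.182+0.303) / (0.303×(0.182+0.139)) = 0.06742/0.09726 = 0.693.

0.693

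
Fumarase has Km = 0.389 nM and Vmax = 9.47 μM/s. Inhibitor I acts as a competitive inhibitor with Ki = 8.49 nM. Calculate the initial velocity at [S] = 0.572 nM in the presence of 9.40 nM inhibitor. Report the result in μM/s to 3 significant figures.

3.89 μM/s

With α = 1 + [I]/Ki = 1 + 9.40/8.49 = 2.107, the competitive rate law is v = Vmax[S] / (αKm + [S]).
v = 9.47×0.572 / (2.107×0.389 + 0.572) = 5.417/1.392 = 3.89 μM/s.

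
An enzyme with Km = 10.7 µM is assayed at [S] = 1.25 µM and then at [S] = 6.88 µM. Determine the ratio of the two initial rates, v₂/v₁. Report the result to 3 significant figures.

3.74

The fractional saturations are [S]/(Km+[S]) = 1.25/11.95 = 0.1046 and 6.88/17.58 = 0.3914.
v₂/v₁ is just their ratio: 0.3914/0.1046 = 3.74.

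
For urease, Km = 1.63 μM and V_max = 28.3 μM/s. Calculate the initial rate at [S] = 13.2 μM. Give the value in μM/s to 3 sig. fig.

25.2 μM/s

v = Vmax·[S]/(Km + [S]) = 28.3 × 13.2 / (1.63 + 13.2)
  = 373.6 / 14.83 = 25.2 μM/s.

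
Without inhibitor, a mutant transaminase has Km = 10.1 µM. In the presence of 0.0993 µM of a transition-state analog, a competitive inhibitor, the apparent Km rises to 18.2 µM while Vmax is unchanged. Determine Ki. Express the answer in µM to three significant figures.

Competitive: Km,app = α·Km with α = 1 + [I]/Ki.
α = Km,app/Km = 18.2/10.1 = 1.802.
Ki = [I]/(α − 1) = 0.0993/0.8020 = 0.124 µM.

0.124 µM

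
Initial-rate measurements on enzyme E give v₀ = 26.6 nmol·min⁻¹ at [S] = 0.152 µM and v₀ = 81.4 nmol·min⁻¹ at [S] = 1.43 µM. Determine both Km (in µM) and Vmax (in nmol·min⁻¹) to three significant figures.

In reciprocal form, 1/v = (Km/Vmax)·(1/[S]) + 1/Vmax. The two points give (1/[S], 1/v) = (6.579, 0.03759) and (0.6993, 0.01229).
Slope = (0.03759 − 0.01229)/(6.579 − 0.6993) = 0.004305; intercept = 0.03759 − 0.004305×6.579 = 0.009275.
Vmax = 1/intercept = 108 nmol·min⁻¹; Km = slope × Vmax = 0.004305 × 108 = 0.464 µM.

Km = 0.464 µM; Vmax = 108 nmol·min⁻¹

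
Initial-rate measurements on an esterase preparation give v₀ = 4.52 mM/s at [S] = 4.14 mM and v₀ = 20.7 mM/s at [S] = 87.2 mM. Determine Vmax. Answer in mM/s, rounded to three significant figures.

25.2 mM/s

From v = Vmax[S]/(Km+[S]), each point gives Vmax = v(Km+[S])/[S].
Equating: 4.52(Km+4.14)/4.14 = 20.7(Km+87.2)/87.2.
1.092·Km + 4.52 = 0.2374·Km + 20.7, so (1.092 − 0.2374)·Km = 20.7 − 4.52.
Km = 16.18/0.8544 = 18.9 mM; then Vmax = 4.52(18.9+4.14)/4.14 = 25.2 mM/s.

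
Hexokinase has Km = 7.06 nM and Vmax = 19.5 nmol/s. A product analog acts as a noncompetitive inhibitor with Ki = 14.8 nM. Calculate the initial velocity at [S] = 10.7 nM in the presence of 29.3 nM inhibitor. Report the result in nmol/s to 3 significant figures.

With α = 1 + [I]/Ki = 1 + 29.3/14.8 = 2.980, the noncompetitive rate law is v = (Vmax/α)·[S] / (Km + [S]).
v = (19.5/2.980)×10.7 / (7.06 + 10.7) = 70.02/17.76 = 3.94 nmol/s.

3.94 nmol/s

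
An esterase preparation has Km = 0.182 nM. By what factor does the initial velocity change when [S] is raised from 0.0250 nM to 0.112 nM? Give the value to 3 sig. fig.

The fractional saturations are [S]/(Km+[S]) = 0.0250/0.2070 = 0.1208 and 0.112/0.2940 = 0.3810.
v₂/v₁ is just their ratio: 0.3810/0.1208 = 3.15.

3.15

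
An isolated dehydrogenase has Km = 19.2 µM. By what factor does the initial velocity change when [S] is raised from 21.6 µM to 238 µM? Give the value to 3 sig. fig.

1.75

Since Vmax cancels, v₂/v₁ = [S]₂(Km+[S]₁) / [S]₁(Km+[S]₂).
= 238×(19.2+21.6) / (21.6×(19.2+238)) = 9710/5556 = 1.75.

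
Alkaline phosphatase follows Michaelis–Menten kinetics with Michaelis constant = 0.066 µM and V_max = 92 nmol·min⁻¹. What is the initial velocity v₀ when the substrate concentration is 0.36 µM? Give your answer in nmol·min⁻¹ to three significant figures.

v = Vmax·[S]/(Km + [S]) = 92 × 0.36 / (0.066 + 0.36)
  = 33.12 / 0.4260 = 77.7 nmol·min⁻¹.

77.7 nmol·min⁻¹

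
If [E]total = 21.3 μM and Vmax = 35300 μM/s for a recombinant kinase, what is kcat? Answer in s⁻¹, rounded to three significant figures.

1660 s⁻¹

kcat = Vmax/[E]total = 35300 μM/s / 21.3 μM = 1660 s⁻¹.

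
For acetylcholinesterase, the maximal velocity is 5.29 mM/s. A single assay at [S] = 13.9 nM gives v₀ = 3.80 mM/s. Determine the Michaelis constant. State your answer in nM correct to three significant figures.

5.45 nM

v/Vmax = 3.80/5.29 = 0.7183 = [S]/(Km+[S]).
So Km + [S] = [S]/0.7183 = 19.35 nM, giving Km = 19.35 − 13.9 = 5.45 nM.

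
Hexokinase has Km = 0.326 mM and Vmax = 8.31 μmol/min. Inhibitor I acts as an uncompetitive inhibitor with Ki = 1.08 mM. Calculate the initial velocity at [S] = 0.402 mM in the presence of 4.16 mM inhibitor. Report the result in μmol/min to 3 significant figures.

With α = 1 + [I]/Ki = 1 + 4.16/1.08 = 4.852, the uncompetitive rate law is v = (Vmax/α)·[S] / (Km/α + [S]).
v = (8.31/4.852)×0.402 / (0.326/4.852 + 0.402) = 0.6885/0.4692 = 1.47 μmol/min.

1.47 μmol/min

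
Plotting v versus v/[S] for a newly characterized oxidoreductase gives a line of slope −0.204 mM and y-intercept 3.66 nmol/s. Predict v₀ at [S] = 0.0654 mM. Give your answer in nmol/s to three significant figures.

In the Eadie–Hofstee form v = Vmax − Km·(v/[S]), the slope is −Km and the intercept is Vmax, so Km = 0.204 mM and Vmax = 3.66 nmol/s.
v = 3.66 × 0.0654/(0.204 + 0.0654) = 0.889 nmol/s.

0.889 nmol/s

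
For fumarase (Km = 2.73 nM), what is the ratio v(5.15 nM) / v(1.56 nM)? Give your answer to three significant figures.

1.80

The fractional saturations are [S]/(Km+[S]) = 1.56/4.290 = 0.3636 and 5.15/7.880 = 0.6536.
v₂/v₁ is just their ratio: 0.6536/0.3636 = 1.80.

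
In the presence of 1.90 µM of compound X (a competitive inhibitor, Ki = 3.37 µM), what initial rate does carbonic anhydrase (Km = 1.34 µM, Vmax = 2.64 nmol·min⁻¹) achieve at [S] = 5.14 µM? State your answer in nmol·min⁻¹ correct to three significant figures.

With α = 1 + [I]/Ki = 1 + 1.90/3.37 = 1.564, the competitive rate law is v = Vmax[S] / (αKm + [S]).
v = 2.64×5.14 / (1.564×1.34 + 5.14) = 13.57/7.235 = 1.88 nmol·min⁻¹.

1.88 nmol·min⁻¹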